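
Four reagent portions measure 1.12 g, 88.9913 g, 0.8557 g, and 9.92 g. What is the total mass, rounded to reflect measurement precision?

1.0089 × 10² g

1.12 g + 88.9913 g + 0.8557 g + 9.92 g = 100.8870 g.
Addition/subtraction keeps the fewest decimal places: 1.12 → 2 decimal places, 88.9913 → 4 decimal places, 0.8557 → 4 decimal places, 9.92 → 2 decimal places; limit is 2.
Rounded to 2 decimal places: 1.0089 × 10² g.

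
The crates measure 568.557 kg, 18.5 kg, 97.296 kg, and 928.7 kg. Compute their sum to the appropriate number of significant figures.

568.557 kg + 18.5 kg + 97.296 kg + 928.7 kg = 1613.053 kg.
Addition/subtraction keeps the fewest decimal places: 568.557 → 3 decimal places, 18.5 → 1 decimal place, 97.296 → 3 decimal places, 928.7 → 1 decimal place; limit is 1.
Rounded to 1 decimal place: 1613.1 kg.

1613.1 kg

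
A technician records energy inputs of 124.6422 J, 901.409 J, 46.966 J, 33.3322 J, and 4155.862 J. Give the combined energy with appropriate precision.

124.6422 J + 901.409 J + 46.966 J + 33.3322 J + 4155.862 J = 5262.2114 J.
Addition/subtraction keeps the fewest decimal places: 124.6422 → 4 decimal places, 901.409 → 3 decimal places, 46.966 → 3 decimal places, 33.3322 → 4 decimal places, 4155.862 → 3 decimal places; limit is 3.
Rounded to 3 decimal places: 5262.211 J.

5262.211 J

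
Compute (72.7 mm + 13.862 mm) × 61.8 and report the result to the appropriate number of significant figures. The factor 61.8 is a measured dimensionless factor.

5.35 × 10³ mm

72.7 mm + 13.862 mm = 86.562 mm; the sum is limited to 1 decimal place (3 s.f.).
Carrying full precision, 86.562 × 61.8 = 5349.5316 mm; 61.8 has 3 s.f., so the result keeps min(3, 3) = 3 s.f.
Rounded to 3 significant figures: 5.35 × 10³ mm.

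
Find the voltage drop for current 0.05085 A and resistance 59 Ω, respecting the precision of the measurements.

3.0 V

voltage drop = 0.05085 A × 59 Ω = 3.00015 V.
0.05085 has 4 significant figures; 59 has 2.
Division/multiplication keeps the fewest: 2 significant figures.
Rounded: 3.0 V.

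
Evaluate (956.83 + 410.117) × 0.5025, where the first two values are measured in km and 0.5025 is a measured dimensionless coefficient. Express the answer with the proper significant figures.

956.83 km + 410.117 km = 1366.947 km; the sum is limited to 2 decimal places (6 s.f.).
Carrying full precision, 1366.947 × 0.5025 = 686.8908675 km; 0.5025 has 4 s.f., so the result keeps min(6, 4) = 4 s.f.
Rounded to 4 significant figures: 686.9 km.

686.9 km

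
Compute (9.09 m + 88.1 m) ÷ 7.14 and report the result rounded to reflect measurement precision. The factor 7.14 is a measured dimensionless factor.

9.09 m + 88.1 m = 97.19 m; the sum is limited to 1 decimal place (3 s.f.).
Carrying full precision, 97.19 ÷ 7.14 = 13.6120448179… m; 7.14 has 3 s.f., so the result keeps min(3, 3) = 3 s.f.
Rounded to 3 significant figures: 13.6 m.

13.6 m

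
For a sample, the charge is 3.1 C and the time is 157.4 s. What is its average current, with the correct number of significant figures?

average current = 3.1 C ÷ 157.4 s = 0.0196950444727… A.
3.1 has 2 significant figures; 157.4 has 4.
Division/multiplication keeps the fewest: 2 significant figures.
Rounded: 0.020 A.

0.020 A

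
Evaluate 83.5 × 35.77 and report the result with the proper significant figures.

2.99 × 10^3

83.5 × 35.77 = 2986.795
Multiplication/division keeps the fewest significant figures: 83.5 → 3 s.f., 35.77 → 4 s.f.; limit is 3.
Rounded to 3 significant figures: 2.99 × 10^3.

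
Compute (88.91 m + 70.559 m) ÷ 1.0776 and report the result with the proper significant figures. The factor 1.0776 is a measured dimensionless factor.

147.99 m

88.91 m + 70.559 m = 159.469 m; the sum is limited to 2 decimal places (5 s.f.).
Carrying full precision, 159.469 ÷ 1.0776 = 147.985337788… m; 1.0776 has 5 s.f., so the result keeps min(5, 5) = 5 s.f.
Rounded to 5 significant figures: 147.99 m.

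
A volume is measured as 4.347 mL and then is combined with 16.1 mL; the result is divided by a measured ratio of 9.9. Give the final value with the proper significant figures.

2.1 mL

4.347 mL + 16.1 mL = 20.447 mL; the sum is limited to 1 decimal place (3 s.f.).
Carrying full precision, 20.447 ÷ 9.9 = 2.06535353535… mL; 9.9 has 2 s.f., so the result keeps min(3, 2) = 2 s.f.
Rounded to 2 significant figures: 2.1 mL.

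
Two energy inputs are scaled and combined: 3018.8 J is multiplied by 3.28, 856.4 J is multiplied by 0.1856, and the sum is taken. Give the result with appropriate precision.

3018.8 × 3.28 = 9901.664 → 9.90 × 10³ J (3 s.f., last digit at the 10^1 place).
856.4 × 0.1856 = 158.94784 → 158.9 J (4 s.f., last digit at the 10^-1 place).
Sum: 10060.61184 J; keep the coarser place, 10^1.
Result: 1.006 × 10⁴ J.

1.006 × 10⁴ J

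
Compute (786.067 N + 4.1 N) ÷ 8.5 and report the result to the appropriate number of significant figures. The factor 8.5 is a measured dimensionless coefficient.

93 N

786.067 N + 4.1 N = 790.167 N; the sum is limited to 1 decimal place (4 s.f.).
Carrying full precision, 790.167 ÷ 8.5 = 92.9608235294… N; 8.5 has 2 s.f., so the result keeps min(4, 2) = 2 s.f.
Rounded to 2 significant figures: 93 N.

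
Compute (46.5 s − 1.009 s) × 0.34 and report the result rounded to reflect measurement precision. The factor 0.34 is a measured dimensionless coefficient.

15 s

46.5 s − 1.009 s = 45.491 s; the difference is limited to 1 decimal place (3 s.f.).
Carrying full precision, 45.491 × 0.34 = 15.46694 s; 0.34 has 2 s.f., so the result keeps min(3, 2) = 2 s.f.
Rounded to 2 significant figures: 15 s.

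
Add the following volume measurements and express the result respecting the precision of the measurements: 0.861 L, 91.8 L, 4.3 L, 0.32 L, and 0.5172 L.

0.861 L + 91.8 L + 4.3 L + 0.32 L + 0.5172 L = 97.7982 L.
Addition/subtraction keeps the fewest decimal places: 0.861 → 3 decimal places, 91.8 → 1 decimal place, 4.3 → 1 decimal place, 0.32 → 2 decimal places, 0.5172 → 4 decimal places; limit is 1.
Rounded to 1 decimal place: 97.8 L.

97.8 L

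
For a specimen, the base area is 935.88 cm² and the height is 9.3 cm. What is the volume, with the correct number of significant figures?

8.7 × 10³ cm³

volume = 935.88 cm² × 9.3 cm = 8703.684 cm³.
935.88 has 5 significant figures; 9.3 has 2.
Division/multiplication keeps the fewest: 2 significant figures.
Rounded: 8.7 × 10³ cm³.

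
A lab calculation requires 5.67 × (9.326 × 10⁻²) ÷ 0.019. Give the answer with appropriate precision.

28

5.67 × (9.326 × 10⁻²) ÷ 0.019 = 27.8307473684…
Multiplication/division keeps the fewest significant figures: 5.67 → 3 s.f., 9.326 × 10⁻² → 4 s.f., 0.019 → 2 s.f.; limit is 2.
Rounded to 2 significant figures: 28.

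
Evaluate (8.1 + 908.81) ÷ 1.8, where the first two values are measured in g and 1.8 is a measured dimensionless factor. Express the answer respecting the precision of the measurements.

5.1 × 10² g

8.1 g + 908.81 g = 916.91 g; the sum is limited to 1 decimal place (4 s.f.).
Carrying full precision, 916.91 ÷ 1.8 = 509.394444444… g; 1.8 has 2 s.f., so the result keeps min(4, 2) = 2 s.f.
Rounded to 2 significant figures: 5.1 × 10² g.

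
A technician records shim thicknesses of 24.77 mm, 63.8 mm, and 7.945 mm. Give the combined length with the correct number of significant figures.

96.5 mm

24.77 mm + 63.8 mm + 7.945 mm = 96.515 mm.
Addition/subtraction keeps the fewest decimal places: 24.77 → 2 decimal places, 63.8 → 1 decimal place, 7.945 → 3 decimal places; limit is 1.
Rounded to 1 decimal place: 96.5 mm.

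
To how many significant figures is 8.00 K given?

8.00: trailing zeros after a decimal point are significant.

3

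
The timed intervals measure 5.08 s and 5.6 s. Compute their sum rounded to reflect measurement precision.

10.7 s

5.08 s + 5.6 s = 10.68 s.
Addition/subtraction keeps the fewest decimal places: 5.08 → 2 decimal places, 5.6 → 1 decimal place; limit is 1.
Rounded to 1 decimal place: 10.7 s.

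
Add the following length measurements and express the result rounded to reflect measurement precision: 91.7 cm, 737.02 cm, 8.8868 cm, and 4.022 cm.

91.7 cm + 737.02 cm + 8.8868 cm + 4.022 cm = 841.6288 cm.
Addition/subtraction keeps the fewest decimal places: 91.7 → 1 decimal place, 737.02 → 2 decimal places, 8.8868 → 4 decimal places, 4.022 → 3 decimal places; limit is 1.
Rounded to 1 decimal place: 8.416 × 10² cm.

8.416 × 10² cm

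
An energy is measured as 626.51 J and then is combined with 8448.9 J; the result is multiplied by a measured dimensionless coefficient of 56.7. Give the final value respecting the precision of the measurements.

626.51 J + 8448.9 J = 9075.41 J; the sum is limited to 1 decimal place (5 s.f.).
Carrying full precision, 9075.41 × 56.7 = 514575.747 J; 56.7 has 3 s.f., so the result keeps min(5, 3) = 3 s.f.
Rounded to 3 significant figures: 5.15 × 10^5 J.

5.15 × 10^5 J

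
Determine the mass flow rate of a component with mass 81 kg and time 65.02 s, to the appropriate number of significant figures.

mass flow rate = 81 kg ÷ 65.02 s = 1.24577053214… kg/s.
81 has 2 significant figures; 65.02 has 4.
Division/multiplication keeps the fewest: 2 significant figures.
Rounded: 1.2 kg/s.

1.2 kg/s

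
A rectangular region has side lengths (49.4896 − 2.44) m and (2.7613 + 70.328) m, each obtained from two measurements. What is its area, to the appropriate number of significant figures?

3439 m²

49.4896 − 2.44 = 47.0496, limited to 2 d.p. → 4 s.f.; 2.7613 + 70.328 = 73.0893, limited to 3 d.p. → 5 s.f.
Carrying full precision, 47.0496 × 73.0893 = 3438.82232928; keep min(4, 5) = 4 s.f.
Rounded to 4 significant figures: 3439 m².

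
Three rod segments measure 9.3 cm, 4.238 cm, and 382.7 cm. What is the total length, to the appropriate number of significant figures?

9.3 cm + 4.238 cm + 382.7 cm = 396.238 cm.
Addition/subtraction keeps the fewest decimal places: 9.3 → 1 decimal place, 4.238 → 3 decimal places, 382.7 → 1 decimal place; limit is 1.
Rounded to 1 decimal place: 396.2 cm.

396.2 cm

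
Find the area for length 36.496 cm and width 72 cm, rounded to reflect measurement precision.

2.6 × 10^3 cm²

area = 36.496 cm × 72 cm = 2627.712 cm².
36.496 has 5 significant figures; 72 has 2.
Division/multiplication keeps the fewest: 2 significant figures.
Rounded: 2.6 × 10^3 cm².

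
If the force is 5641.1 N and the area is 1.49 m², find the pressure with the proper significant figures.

3.79 × 10^3 Pa

pressure = 5641.1 N ÷ 1.49 m² = 3785.97315436… Pa.
5641.1 has 5 significant figures; 1.49 has 3.
Division/multiplication keeps the fewest: 3 significant figures.
Rounded: 3.79 × 10^3 Pa.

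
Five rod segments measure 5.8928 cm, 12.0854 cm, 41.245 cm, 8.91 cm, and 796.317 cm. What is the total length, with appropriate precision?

5.8928 cm + 12.0854 cm + 41.245 cm + 8.91 cm + 796.317 cm = 864.4502 cm.
Addition/subtraction keeps the fewest decimal places: 5.8928 → 4 decimal places, 12.0854 → 4 decimal places, 41.245 → 3 decimal places, 8.91 → 2 decimal places, 796.317 → 3 decimal places; limit is 2.
Rounded to 2 decimal places: 864.45 cm.

864.45 cm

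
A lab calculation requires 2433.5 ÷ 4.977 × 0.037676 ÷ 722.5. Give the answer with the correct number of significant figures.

2433.5 ÷ 4.977 × 0.037676 ÷ 722.5 = 0.0254970917431…
Multiplication/division keeps the fewest significant figures: 2433.5 → 5 s.f., 4.977 → 4 s.f., 0.037676 → 5 s.f., 722.5 → 4 s.f.; limit is 4.
Rounded to 4 significant figures: 0.02550.

0.02550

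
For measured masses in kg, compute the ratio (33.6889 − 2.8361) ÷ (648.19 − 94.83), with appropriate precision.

33.6889 − 2.8361 = 30.8528, limited to 4 d.p. → 6 s.f.; 648.19 − 94.83 = 553.36, limited to 2 d.p. → 5 s.f.
Carrying full precision, 30.8528 ÷ 553.36 = 0.0557553852826…; keep min(6, 5) = 5 s.f.
Rounded to 5 significant figures: 5.5755 × 10^-2.

5.5755 × 10^-2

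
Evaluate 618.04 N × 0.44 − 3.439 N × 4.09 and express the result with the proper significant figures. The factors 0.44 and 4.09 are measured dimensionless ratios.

618.04 × 0.44 = 271.9376 → 2.7 × 10² N (2 s.f., last digit at the 10^1 place).
3.439 × 4.09 = 14.06551 → 14.1 N (3 s.f., last digit at the 10^-1 place).
Difference: 257.87209 N; keep the coarser place, 10^1.
Result: 2.6 × 10² N.

2.6 × 10² N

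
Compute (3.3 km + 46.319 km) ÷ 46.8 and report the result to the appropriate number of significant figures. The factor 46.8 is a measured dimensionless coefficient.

1.06 km

3.3 km + 46.319 km = 49.619 km; the sum is limited to 1 decimal place (3 s.f.).
Carrying full precision, 49.619 ÷ 46.8 = 1.06023504274… km; 46.8 has 3 s.f., so the result keeps min(3, 3) = 3 s.f.
Rounded to 3 significant figures: 1.06 km.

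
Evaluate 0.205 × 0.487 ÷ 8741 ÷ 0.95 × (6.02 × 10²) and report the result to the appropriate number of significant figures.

7.2 × 10⁻³

0.205 × 0.487 ÷ 8741 ÷ 0.95 × (6.02 × 10²) = 0.00723760017823…
Multiplication/division keeps the fewest significant figures: 0.205 → 3 s.f., 0.487 → 3 s.f., 8741 → 4 s.f., 0.95 → 2 s.f., 6.02 × 10² → 3 s.f.; limit is 2.
Rounded to 2 significant figures: 7.2 × 10⁻³.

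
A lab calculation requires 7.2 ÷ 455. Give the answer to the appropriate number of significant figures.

1.6 × 10^-2

7.2 ÷ 455 = 0.0158241758242…
Multiplication/division keeps the fewest significant figures: 7.2 → 2 s.f., 455 → 3 s.f.; limit is 2.
Rounded to 2 significant figures: 1.6 × 10^-2.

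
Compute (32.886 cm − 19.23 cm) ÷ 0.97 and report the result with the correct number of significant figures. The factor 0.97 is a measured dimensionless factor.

14 cm

32.886 cm − 19.23 cm = 13.656 cm; the difference is limited to 2 decimal places (4 s.f.).
Carrying full precision, 13.656 ÷ 0.97 = 14.0783505155… cm; 0.97 has 2 s.f., so the result keeps min(4, 2) = 2 s.f.
Rounded to 2 significant figures: 14 cm.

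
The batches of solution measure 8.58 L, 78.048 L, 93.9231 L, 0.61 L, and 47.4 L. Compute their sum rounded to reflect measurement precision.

228.6 L

8.58 L + 78.048 L + 93.9231 L + 0.61 L + 47.4 L = 228.5611 L.
Addition/subtraction keeps the fewest decimal places: 8.58 → 2 decimal places, 78.048 → 3 decimal places, 93.9231 → 4 decimal places, 0.61 → 2 decimal places, 47.4 → 1 decimal place; limit is 1.
Rounded to 1 decimal place: 228.6 L.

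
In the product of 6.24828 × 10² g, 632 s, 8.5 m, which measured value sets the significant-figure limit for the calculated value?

8.5 m

6.24828 × 10² g → 6 s.f.; 632 s → 3 s.f.; 8.5 m → 2 s.f.
The fewest is 2 significant figures, from 8.5 m.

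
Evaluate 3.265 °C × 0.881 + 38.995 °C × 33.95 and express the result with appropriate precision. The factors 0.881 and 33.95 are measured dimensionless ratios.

1327 °C

3.265 × 0.881 = 2.876465 → 2.88 °C (3 s.f., last digit at the 10^-2 place).
38.995 × 33.95 = 1323.88025 → 1324 °C (4 s.f., last digit at the 10^0 place).
Sum: 1326.756715 °C; keep the coarser place, 10^0.
Result: 1327 °C.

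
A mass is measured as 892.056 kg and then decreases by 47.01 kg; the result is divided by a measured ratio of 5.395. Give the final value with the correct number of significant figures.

156.6 kg

892.056 kg − 47.01 kg = 845.046 kg; the difference is limited to 2 decimal places (5 s.f.).
Carrying full precision, 845.046 ÷ 5.395 = 156.635032437… kg; 5.395 has 4 s.f., so the result keeps min(5, 4) = 4 s.f.
Rounded to 4 significant figures: 156.6 kg.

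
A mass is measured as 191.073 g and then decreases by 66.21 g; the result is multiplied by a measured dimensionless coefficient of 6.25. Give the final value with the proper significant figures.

7.80 × 10² g

191.073 g − 66.21 g = 124.863 g; the difference is limited to 2 decimal places (5 s.f.).
Carrying full precision, 124.863 × 6.25 = 780.39375 g; 6.25 has 3 s.f., so the result keeps min(5, 3) = 3 s.f.
Rounded to 3 significant figures: 7.80 × 10² g.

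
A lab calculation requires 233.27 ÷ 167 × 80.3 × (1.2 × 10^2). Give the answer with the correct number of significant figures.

233.27 ÷ 167 × 80.3 × (1.2 × 10^2) = 13459.8186826…
Multiplication/division keeps the fewest significant figures: 233.27 → 5 s.f., 167 → 3 s.f., 80.3 → 3 s.f., 1.2 × 10^2 → 2 s.f.; limit is 2.
Rounded to 2 significant figures: 1.3 × 10^4.

1.3 × 10^4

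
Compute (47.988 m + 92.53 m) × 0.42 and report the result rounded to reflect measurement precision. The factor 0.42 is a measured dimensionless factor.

47.988 m + 92.53 m = 140.518 m; the sum is limited to 2 decimal places (5 s.f.).
Carrying full precision, 140.518 × 0.42 = 59.01756 m; 0.42 has 2 s.f., so the result keeps min(5, 2) = 2 s.f.
Rounded to 2 significant figures: 59 m.

59 m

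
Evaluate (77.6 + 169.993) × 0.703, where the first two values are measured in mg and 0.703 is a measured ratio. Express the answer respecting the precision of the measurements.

77.6 mg + 169.993 mg = 247.593 mg; the sum is limited to 1 decimal place (4 s.f.).
Carrying full precision, 247.593 × 0.703 = 174.057879 mg; 0.703 has 3 s.f., so the result keeps min(4, 3) = 3 s.f.
Rounded to 3 significant figures: 174 mg.

174 mg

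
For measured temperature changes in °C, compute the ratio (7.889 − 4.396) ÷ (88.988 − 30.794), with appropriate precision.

0.06002

7.889 − 4.396 = 3.493, limited to 3 d.p. → 4 s.f.; 88.988 − 30.794 = 58.194, limited to 3 d.p. → 5 s.f.
Carrying full precision, 3.493 ÷ 58.194 = 0.0600233701069…; keep min(4, 5) = 4 s.f.
Rounded to 4 significant figures: 0.06002.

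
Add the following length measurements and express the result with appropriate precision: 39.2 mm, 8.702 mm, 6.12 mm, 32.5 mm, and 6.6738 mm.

39.2 mm + 8.702 mm + 6.12 mm + 32.5 mm + 6.6738 mm = 93.1958 mm.
Addition/subtraction keeps the fewest decimal places: 39.2 → 1 decimal place, 8.702 → 3 decimal places, 6.12 → 2 decimal places, 32.5 → 1 decimal place, 6.6738 → 4 decimal places; limit is 1.
Rounded to 1 decimal place: 93.2 mm.

93.2 mm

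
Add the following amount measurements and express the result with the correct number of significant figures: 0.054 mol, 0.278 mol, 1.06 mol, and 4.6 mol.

6.0 mol

0.054 mol + 0.278 mol + 1.06 mol + 4.6 mol = 5.992 mol.
Addition/subtraction keeps the fewest decimal places: 0.054 → 3 decimal places, 0.278 → 3 decimal places, 1.06 → 2 decimal places, 4.6 → 1 decimal place; limit is 1.
Rounded to 1 decimal place: 6.0 mol.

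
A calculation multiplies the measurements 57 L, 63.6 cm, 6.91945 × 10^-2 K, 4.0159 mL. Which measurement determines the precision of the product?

57 L → 2 s.f.; 63.6 cm → 3 s.f.; 6.91945 × 10^-2 K → 6 s.f.; 4.0159 mL → 5 s.f.
The fewest is 2 significant figures, from 57 L.

57 L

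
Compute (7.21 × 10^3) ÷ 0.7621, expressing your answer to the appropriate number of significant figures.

(7.21 × 10^3) ÷ 0.7621 = 9460.70069545…
Multiplication/division keeps the fewest significant figures: 7.21 × 10^3 → 3 s.f., 0.7621 → 4 s.f.; limit is 3.
Rounded to 3 significant figures: 9.46 × 10^3.

9.46 × 10^3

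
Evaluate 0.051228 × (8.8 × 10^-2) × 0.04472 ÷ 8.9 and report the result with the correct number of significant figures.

2.3 × 10^-5

0.051228 × (8.8 × 10^-2) × 0.04472 ÷ 8.9 = 0.0000226517552899…
Multiplication/division keeps the fewest significant figures: 0.051228 → 5 s.f., 8.8 × 10^-2 → 2 s.f., 0.04472 → 4 s.f., 8.9 → 2 s.f.; limit is 2.
Rounded to 2 significant figures: 2.3 × 10^-5.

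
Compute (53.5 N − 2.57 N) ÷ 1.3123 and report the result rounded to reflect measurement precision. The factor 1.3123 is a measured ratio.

53.5 N − 2.57 N = 50.93 N; the difference is limited to 1 decimal place (3 s.f.).
Carrying full precision, 50.93 ÷ 1.3123 = 38.8097233864… N; 1.3123 has 5 s.f., so the result keeps min(3, 5) = 3 s.f.
Rounded to 3 significant figures: 38.8 N.

38.8 N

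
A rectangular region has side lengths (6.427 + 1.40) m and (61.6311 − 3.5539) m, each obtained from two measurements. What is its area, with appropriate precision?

4.55 × 10² m²

6.427 + 1.40 = 7.827, limited to 2 d.p. → 3 s.f.; 61.6311 − 3.5539 = 58.0772, limited to 4 d.p. → 6 s.f.
Carrying full precision, 7.827 × 58.0772 = 454.5702444; keep min(3, 6) = 3 s.f.
Rounded to 3 significant figures: 4.55 × 10² m².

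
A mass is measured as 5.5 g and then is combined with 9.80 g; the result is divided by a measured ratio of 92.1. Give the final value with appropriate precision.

5.5 g + 9.80 g = 15.30 g; the sum is limited to 1 decimal place (3 s.f.).
Carrying full precision, 15.30 ÷ 92.1 = 0.166123778502… g; 92.1 has 3 s.f., so the result keeps min(3, 3) = 3 s.f.
Rounded to 3 significant figures: 0.166 g.

0.166 g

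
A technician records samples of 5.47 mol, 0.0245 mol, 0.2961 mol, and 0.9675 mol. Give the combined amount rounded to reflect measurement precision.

6.76 mol

5.47 mol + 0.0245 mol + 0.2961 mol + 0.9675 mol = 6.7581 mol.
Addition/subtraction keeps the fewest decimal places: 5.47 → 2 decimal places, 0.0245 → 4 decimal places, 0.2961 → 4 decimal places, 0.9675 → 4 decimal places; limit is 2.
Rounded to 2 decimal places: 6.76 mol.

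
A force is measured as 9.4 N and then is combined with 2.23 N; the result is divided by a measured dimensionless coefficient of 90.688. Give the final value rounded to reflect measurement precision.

0.128 N

9.4 N + 2.23 N = 11.63 N; the sum is limited to 1 decimal place (3 s.f.).
Carrying full precision, 11.63 ÷ 90.688 = 0.128241884263… N; 90.688 has 5 s.f., so the result keeps min(3, 5) = 3 s.f.
Rounded to 3 significant figures: 0.128 N.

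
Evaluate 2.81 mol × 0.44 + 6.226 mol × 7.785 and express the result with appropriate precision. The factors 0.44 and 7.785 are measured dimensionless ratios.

2.81 × 0.44 = 1.2364 → 1.2 mol (2 s.f., last digit at the 10^-1 place).
6.226 × 7.785 = 48.46941 → 48.47 mol (4 s.f., last digit at the 10^-2 place).
Sum: 49.70581 mol; keep the coarser place, 10^-1.
Result: 49.7 mol.

49.7 mol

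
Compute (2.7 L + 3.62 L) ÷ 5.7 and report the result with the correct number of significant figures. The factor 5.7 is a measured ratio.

1.1 L

2.7 L + 3.62 L = 6.32 L; the sum is limited to 1 decimal place (2 s.f.).
Carrying full precision, 6.32 ÷ 5.7 = 1.10877192982… L; 5.7 has 2 s.f., so the result keeps min(2, 2) = 2 s.f.
Rounded to 2 significant figures: 1.1 L.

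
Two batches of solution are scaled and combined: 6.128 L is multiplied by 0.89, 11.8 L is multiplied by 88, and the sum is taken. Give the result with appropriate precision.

6.128 × 0.89 = 5.45392 → 5.5 L (2 s.f., last digit at the 10^-1 place).
11.8 × 88 = 1038.4 → 1.0 × 10³ L (2 s.f., last digit at the 10^2 place).
Sum: 1043.85392 L; keep the coarser place, 10^2.
Result: 1.0 × 10³ L.

1.0 × 10³ L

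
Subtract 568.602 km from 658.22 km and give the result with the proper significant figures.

89.62 km

658.22 km − 568.602 km = 89.618 km.
Addition/subtraction keeps the fewest decimal places: 658.22 → 2 decimal places, 568.602 → 3 decimal places; limit is 2.
Rounded to 2 decimal places: 89.62 km.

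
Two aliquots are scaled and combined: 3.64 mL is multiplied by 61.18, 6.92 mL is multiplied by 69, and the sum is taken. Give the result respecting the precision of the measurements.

7.0 × 10² mL

3.64 × 61.18 = 222.6952 → 223 mL (3 s.f., last digit at the 10^0 place).
6.92 × 69 = 477.48 → 4.8 × 10² mL (2 s.f., last digit at the 10^1 place).
Sum: 700.1752 mL; keep the coarser place, 10^1.
Result: 7.0 × 10² mL.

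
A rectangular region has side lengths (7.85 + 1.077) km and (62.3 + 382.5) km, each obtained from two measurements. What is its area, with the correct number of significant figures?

7.85 + 1.077 = 8.927, limited to 2 d.p. → 3 s.f.; 62.3 + 382.5 = 444.8, limited to 1 d.p. → 4 s.f.
Carrying full precision, 8.927 × 444.8 = 3970.7296; keep min(3, 4) = 3 s.f.
Rounded to 3 significant figures: 3.97 × 10³ km².

3.97 × 10³ km²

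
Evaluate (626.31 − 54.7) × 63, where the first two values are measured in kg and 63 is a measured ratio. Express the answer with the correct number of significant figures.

3.6 × 10^4 kg

626.31 kg − 54.7 kg = 571.61 kg; the difference is limited to 1 decimal place (4 s.f.).
Carrying full precision, 571.61 × 63 = 36011.43 kg; 63 has 2 s.f., so the result keeps min(4, 2) = 2 s.f.
Rounded to 2 significant figures: 3.6 × 10^4 kg.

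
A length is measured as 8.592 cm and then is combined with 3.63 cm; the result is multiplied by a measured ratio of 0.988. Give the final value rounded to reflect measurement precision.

8.592 cm + 3.63 cm = 12.222 cm; the sum is limited to 2 decimal places (4 s.f.).
Carrying full precision, 12.222 × 0.988 = 12.075336 cm; 0.988 has 3 s.f., so the result keeps min(4, 3) = 3 s.f.
Rounded to 3 significant figures: 12.1 cm.

12.1 cm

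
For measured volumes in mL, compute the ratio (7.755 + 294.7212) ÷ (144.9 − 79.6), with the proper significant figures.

7.755 + 294.7212 = 302.4762, limited to 3 d.p. → 6 s.f.; 144.9 − 79.6 = 65.3, limited to 1 d.p. → 3 s.f.
Carrying full precision, 302.4762 ÷ 65.3 = 4.63210107198…; keep min(6, 3) = 3 s.f.
Rounded to 3 significant figures: 4.63.

4.63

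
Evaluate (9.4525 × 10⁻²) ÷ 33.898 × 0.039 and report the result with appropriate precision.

(9.4525 × 10⁻²) ÷ 33.898 × 0.039 = 0.000108751991268…
Multiplication/division keeps the fewest significant figures: 9.4525 × 10⁻² → 5 s.f., 33.898 → 5 s.f., 0.039 → 2 s.f.; limit is 2.
Rounded to 2 significant figures: 1.1 × 10⁻⁴.

1.1 × 10⁻⁴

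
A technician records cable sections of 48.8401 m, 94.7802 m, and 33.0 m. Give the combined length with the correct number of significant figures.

48.8401 m + 94.7802 m + 33.0 m = 176.6203 m.
Addition/subtraction keeps the fewest decimal places: 48.8401 → 4 decimal places, 94.7802 → 4 decimal places, 33.0 → 1 decimal place; limit is 1.
Rounded to 1 decimal place: 1.766 × 10^2 m.

1.766 × 10^2 m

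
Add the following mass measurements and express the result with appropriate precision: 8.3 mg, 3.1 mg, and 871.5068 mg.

8.829 × 10² mg

8.3 mg + 3.1 mg + 871.5068 mg = 882.9068 mg.
Addition/subtraction keeps the fewest decimal places: 8.3 → 1 decimal place, 3.1 → 1 decimal place, 871.5068 → 4 decimal places; limit is 1.
Rounded to 1 decimal place: 8.829 × 10² mg.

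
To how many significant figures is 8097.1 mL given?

5

8097.1: zeros between nonzero digits are significant.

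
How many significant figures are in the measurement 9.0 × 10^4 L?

2

9.0 × 10^4: in scientific notation every digit of the coefficient is significant.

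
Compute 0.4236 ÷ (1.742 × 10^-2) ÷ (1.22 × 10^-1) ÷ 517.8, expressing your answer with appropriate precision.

0.4236 ÷ (1.742 × 10^-2) ÷ (1.22 × 10^-1) ÷ 517.8 = 0.384933690973…
Multiplication/division keeps the fewest significant figures: 0.4236 → 4 s.f., 1.742 × 10^-2 → 4 s.f., 1.22 × 10^-1 → 3 s.f., 517.8 → 4 s.f.; limit is 3.
Rounded to 3 significant figures: 0.385.

0.385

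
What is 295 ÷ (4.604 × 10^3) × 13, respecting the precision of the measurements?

295 ÷ (4.604 × 10^3) × 13 = 0.832971329279…
Multiplication/division keeps the fewest significant figures: 295 → 3 s.f., 4.604 × 10^3 → 4 s.f., 13 → 2 s.f.; limit is 2.
Rounded to 2 significant figures: 0.83.

0.83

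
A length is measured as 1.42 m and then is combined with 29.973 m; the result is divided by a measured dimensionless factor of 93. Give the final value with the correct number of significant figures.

1.42 m + 29.973 m = 31.393 m; the sum is limited to 2 decimal places (4 s.f.).
Carrying full precision, 31.393 ÷ 93 = 0.337559139785… m; 93 has 2 s.f., so the result keeps min(4, 2) = 2 s.f.
Rounded to 2 significant figures: 0.34 m.

0.34 m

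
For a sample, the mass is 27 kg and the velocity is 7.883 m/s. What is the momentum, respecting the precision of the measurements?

2.1 × 10^2 kg·m/s

momentum = 27 kg × 7.883 m/s = 212.841 kg·m/s.
27 has 2 significant figures; 7.883 has 4.
Division/multiplication keeps the fewest: 2 significant figures.
Rounded: 2.1 × 10^2 kg·m/s.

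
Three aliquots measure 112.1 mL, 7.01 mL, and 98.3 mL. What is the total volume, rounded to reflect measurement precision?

112.1 mL + 7.01 mL + 98.3 mL = 217.41 mL.
Addition/subtraction keeps the fewest decimal places: 112.1 → 1 decimal place, 7.01 → 2 decimal places, 98.3 → 1 decimal place; limit is 1.
Rounded to 1 decimal place: 2.174 × 10^2 mL.

2.174 × 10^2 mL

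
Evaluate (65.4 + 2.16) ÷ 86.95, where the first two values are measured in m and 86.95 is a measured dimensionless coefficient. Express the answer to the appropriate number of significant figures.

7.77 × 10^-1 m

65.4 m + 2.16 m = 67.56 m; the sum is limited to 1 decimal place (3 s.f.).
Carrying full precision, 67.56 ÷ 86.95 = 0.776998274871… m; 86.95 has 4 s.f., so the result keeps min(3, 4) = 3 s.f.
Rounded to 3 significant figures: 7.77 × 10^-1 m.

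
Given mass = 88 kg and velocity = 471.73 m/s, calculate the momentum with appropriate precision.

4.2 × 10^4 kg·m/s

momentum = 88 kg × 471.73 m/s = 41512.24 kg·m/s.
88 has 2 significant figures; 471.73 has 5.
Division/multiplication keeps the fewest: 2 significant figures.
Rounded: 4.2 × 10^4 kg·m/s.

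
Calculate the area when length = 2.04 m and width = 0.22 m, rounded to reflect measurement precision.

area = 2.04 m × 0.22 m = 0.4488 m².
2.04 has 3 significant figures; 0.22 has 2.
Division/multiplication keeps the fewest: 2 significant figures.
Rounded: 4.5 × 10⁻¹ m².

4.5 × 10⁻¹ m²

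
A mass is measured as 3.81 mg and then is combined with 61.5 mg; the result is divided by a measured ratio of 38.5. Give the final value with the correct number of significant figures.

3.81 mg + 61.5 mg = 65.31 mg; the sum is limited to 1 decimal place (3 s.f.).
Carrying full precision, 65.31 ÷ 38.5 = 1.69636363636… mg; 38.5 has 3 s.f., so the result keeps min(3, 3) = 3 s.f.
Rounded to 3 significant figures: 1.70 mg.

1.70 mg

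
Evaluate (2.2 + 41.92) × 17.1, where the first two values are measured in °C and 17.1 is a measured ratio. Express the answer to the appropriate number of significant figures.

2.2 °C + 41.92 °C = 44.12 °C; the sum is limited to 1 decimal place (3 s.f.).
Carrying full precision, 44.12 × 17.1 = 754.452 °C; 17.1 has 3 s.f., so the result keeps min(3, 3) = 3 s.f.
Rounded to 3 significant figures: 754 °C.

754 °C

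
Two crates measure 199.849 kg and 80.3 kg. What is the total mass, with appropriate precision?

280.1 kg

199.849 kg + 80.3 kg = 280.149 kg.
Addition/subtraction keeps the fewest decimal places: 199.849 → 3 decimal places, 80.3 → 1 decimal place; limit is 1.
Rounded to 1 decimal place: 280.1 kg.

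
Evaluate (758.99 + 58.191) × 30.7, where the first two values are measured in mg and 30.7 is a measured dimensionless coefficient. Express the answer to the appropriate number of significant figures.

2.51 × 10⁴ mg

758.99 mg + 58.191 mg = 817.181 mg; the sum is limited to 2 decimal places (5 s.f.).
Carrying full precision, 817.181 × 30.7 = 25087.4567 mg; 30.7 has 3 s.f., so the result keeps min(5, 3) = 3 s.f.
Rounded to 3 significant figures: 2.51 × 10⁴ mg.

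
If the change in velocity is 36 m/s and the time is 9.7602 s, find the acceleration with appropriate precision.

acceleration = 36 m/s ÷ 9.7602 s = 3.68844900719… m/s².
36 has 2 significant figures; 9.7602 has 5.
Division/multiplication keeps the fewest: 2 significant figures.
Rounded: 3.7 m/s².

3.7 m/s²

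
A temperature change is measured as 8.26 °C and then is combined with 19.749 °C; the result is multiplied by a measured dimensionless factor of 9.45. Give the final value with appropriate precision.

265 °C

8.26 °C + 19.749 °C = 28.009 °C; the sum is limited to 2 decimal places (4 s.f.).
Carrying full precision, 28.009 × 9.45 = 264.68505 °C; 9.45 has 3 s.f., so the result keeps min(4, 3) = 3 s.f.
Rounded to 3 significant figures: 265 °C.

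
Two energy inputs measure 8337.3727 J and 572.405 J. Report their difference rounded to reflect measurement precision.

8337.3727 J − 572.405 J = 7764.9677 J.
Addition/subtraction keeps the fewest decimal places: 8337.3727 → 4 decimal places, 572.405 → 3 decimal places; limit is 3.
Rounded to 3 decimal places: 7764.968 J.

7764.968 J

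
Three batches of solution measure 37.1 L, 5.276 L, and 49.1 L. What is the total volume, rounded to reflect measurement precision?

91.5 L

37.1 L + 5.276 L + 49.1 L = 91.476 L.
Addition/subtraction keeps the fewest decimal places: 37.1 → 1 decimal place, 5.276 → 3 decimal places, 49.1 → 1 decimal place; limit is 1.
Rounded to 1 decimal place: 91.5 L.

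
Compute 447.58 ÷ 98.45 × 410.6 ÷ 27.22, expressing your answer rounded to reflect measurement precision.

68.58

447.58 ÷ 98.45 × 410.6 ÷ 27.22 = 68.5781516519…
Multiplication/division keeps the fewest significant figures: 447.58 → 5 s.f., 98.45 → 4 s.f., 410.6 → 4 s.f., 27.22 → 4 s.f.; limit is 4.
Rounded to 4 significant figures: 68.58.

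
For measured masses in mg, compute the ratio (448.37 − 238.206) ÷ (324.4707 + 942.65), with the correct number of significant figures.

448.37 − 238.206 = 210.164, limited to 2 d.p. → 5 s.f.; 324.4707 + 942.65 = 1267.1207, limited to 2 d.p. → 6 s.f.
Carrying full precision, 210.164 ÷ 1267.1207 = 0.165859495469…; keep min(5, 6) = 5 s.f.
Rounded to 5 significant figures: 0.16586.

0.16586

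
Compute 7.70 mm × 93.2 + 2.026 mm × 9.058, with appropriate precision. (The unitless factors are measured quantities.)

736 mm

7.70 × 93.2 = 717.64 → 718 mm (3 s.f., last digit at the 10^0 place).
2.026 × 9.058 = 18.351508 → 18.35 mm (4 s.f., last digit at the 10^-2 place).
Sum: 735.991508 mm; keep the coarser place, 10^0.
Result: 736 mm.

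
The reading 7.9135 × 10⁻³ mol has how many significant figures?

7.9135 × 10⁻³: in scientific notation every digit of the coefficient is significant.

5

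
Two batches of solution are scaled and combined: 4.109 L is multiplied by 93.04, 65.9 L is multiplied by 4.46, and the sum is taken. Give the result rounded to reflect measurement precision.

4.109 × 93.04 = 382.30136 → 382.3 L (4 s.f., last digit at the 10^-1 place).
65.9 × 4.46 = 293.914 → 294 L (3 s.f., last digit at the 10^0 place).
Sum: 676.21536 L; keep the coarser place, 10^0.
Result: 6.76 × 10² L.

6.76 × 10² L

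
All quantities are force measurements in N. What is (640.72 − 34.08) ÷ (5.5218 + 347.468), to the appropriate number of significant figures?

640.72 − 34.08 = 606.64, limited to 2 d.p. → 5 s.f.; 5.5218 + 347.468 = 352.9898, limited to 3 d.p. → 6 s.f.
Carrying full precision, 606.64 ÷ 352.9898 = 1.71857657077…; keep min(5, 6) = 5 s.f.
Rounded to 5 significant figures: 1.7186.

1.7186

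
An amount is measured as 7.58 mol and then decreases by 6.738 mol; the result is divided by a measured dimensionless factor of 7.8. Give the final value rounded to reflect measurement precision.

7.58 mol − 6.738 mol = 0.842 mol; the difference is limited to 2 decimal places (2 s.f.).
Carrying full precision, 0.842 ÷ 7.8 = 0.107948717949… mol; 7.8 has 2 s.f., so the result keeps min(2, 2) = 2 s.f.
Rounded to 2 significant figures: 0.11 mol.

0.11 mol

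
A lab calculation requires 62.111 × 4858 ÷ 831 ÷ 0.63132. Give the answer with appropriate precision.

62.111 × 4858 ÷ 831 ÷ 0.63132 = 575.142499359…
Multiplication/division keeps the fewest significant figures: 62.111 → 5 s.f., 4858 → 4 s.f., 831 → 3 s.f., 0.63132 → 5 s.f.; limit is 3.
Rounded to 3 significant figures: 575.

575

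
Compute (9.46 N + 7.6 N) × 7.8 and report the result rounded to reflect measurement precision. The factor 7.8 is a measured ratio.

9.46 N + 7.6 N = 17.06 N; the sum is limited to 1 decimal place (3 s.f.).
Carrying full precision, 17.06 × 7.8 = 133.068 N; 7.8 has 2 s.f., so the result keeps min(3, 2) = 2 s.f.
Rounded to 2 significant figures: 1.3 × 10² N.

1.3 × 10² N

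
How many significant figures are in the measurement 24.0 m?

3

24.0: trailing zeros after a decimal point are significant.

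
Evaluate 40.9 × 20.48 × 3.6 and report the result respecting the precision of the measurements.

40.9 × 20.48 × 3.6 = 3015.4752
Multiplication/division keeps the fewest significant figures: 40.9 → 3 s.f., 20.48 → 4 s.f., 3.6 → 2 s.f.; limit is 2.
Rounded to 2 significant figures: 3.0 × 10³.

3.0 × 10³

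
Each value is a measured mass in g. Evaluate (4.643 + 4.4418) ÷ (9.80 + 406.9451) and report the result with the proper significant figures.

4.643 + 4.4418 = 9.0848, limited to 3 d.p. → 4 s.f.; 9.80 + 406.9451 = 416.7451, limited to 2 d.p. → 5 s.f.
Carrying full precision, 9.0848 ÷ 416.7451 = 0.0217994164778…; keep min(4, 5) = 4 s.f.
Rounded to 4 significant figures: 0.02180.

0.02180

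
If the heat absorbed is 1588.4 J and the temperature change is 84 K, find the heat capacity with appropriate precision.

19 J/K

heat capacity = 1588.4 J ÷ 84 K = 18.9095238095… J/K.
1588.4 has 5 significant figures; 84 has 2.
Division/multiplication keeps the fewest: 2 significant figures.
Rounded: 19 J/K.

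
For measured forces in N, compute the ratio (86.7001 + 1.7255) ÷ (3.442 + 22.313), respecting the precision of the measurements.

86.7001 + 1.7255 = 88.4256, limited to 4 d.p. → 6 s.f.; 3.442 + 22.313 = 25.755, limited to 3 d.p. → 5 s.f.
Carrying full precision, 88.4256 ÷ 25.755 = 3.43333721607…; keep min(6, 5) = 5 s.f.
Rounded to 5 significant figures: 3.4333.

3.4333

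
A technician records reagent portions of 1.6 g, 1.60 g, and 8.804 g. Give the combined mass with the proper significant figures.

12.0 g

1.6 g + 1.60 g + 8.804 g = 12.004 g.
Addition/subtraction keeps the fewest decimal places: 1.6 → 1 decimal place, 1.60 → 2 decimal places, 8.804 → 3 decimal places; limit is 1.
Rounded to 1 decimal place: 12.0 g.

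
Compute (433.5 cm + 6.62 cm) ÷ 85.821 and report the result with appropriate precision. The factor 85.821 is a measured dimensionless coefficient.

433.5 cm + 6.62 cm = 440.12 cm; the sum is limited to 1 decimal place (4 s.f.).
Carrying full precision, 440.12 ÷ 85.821 = 5.1283485394… cm; 85.821 has 5 s.f., so the result keeps min(4, 5) = 4 s.f.
Rounded to 4 significant figures: 5.128 cm.

5.128 cm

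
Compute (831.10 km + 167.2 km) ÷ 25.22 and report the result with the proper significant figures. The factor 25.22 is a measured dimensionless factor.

39.58 km

831.10 km + 167.2 km = 998.30 km; the sum is limited to 1 decimal place (4 s.f.).
Carrying full precision, 998.30 ÷ 25.22 = 39.5836637589… km; 25.22 has 4 s.f., so the result keeps min(4, 4) = 4 s.f.
Rounded to 4 significant figures: 39.58 km.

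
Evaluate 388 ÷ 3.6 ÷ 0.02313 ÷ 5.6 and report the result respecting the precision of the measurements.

8.3 × 10^2

388 ÷ 3.6 ÷ 0.02313 ÷ 5.6 = 832.080922872…
Multiplication/division keeps the fewest significant figures: 388 → 3 s.f., 3.6 → 2 s.f., 0.02313 → 4 s.f., 5.6 → 2 s.f.; limit is 2.
Rounded to 2 significant figures: 8.3 × 10^2.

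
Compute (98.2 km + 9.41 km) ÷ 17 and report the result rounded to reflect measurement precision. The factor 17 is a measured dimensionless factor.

98.2 km + 9.41 km = 107.61 km; the sum is limited to 1 decimal place (4 s.f.).
Carrying full precision, 107.61 ÷ 17 = 6.33 km; 17 has 2 s.f., so the result keeps min(4, 2) = 2 s.f.
Rounded to 2 significant figures: 6.3 km.

6.3 km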